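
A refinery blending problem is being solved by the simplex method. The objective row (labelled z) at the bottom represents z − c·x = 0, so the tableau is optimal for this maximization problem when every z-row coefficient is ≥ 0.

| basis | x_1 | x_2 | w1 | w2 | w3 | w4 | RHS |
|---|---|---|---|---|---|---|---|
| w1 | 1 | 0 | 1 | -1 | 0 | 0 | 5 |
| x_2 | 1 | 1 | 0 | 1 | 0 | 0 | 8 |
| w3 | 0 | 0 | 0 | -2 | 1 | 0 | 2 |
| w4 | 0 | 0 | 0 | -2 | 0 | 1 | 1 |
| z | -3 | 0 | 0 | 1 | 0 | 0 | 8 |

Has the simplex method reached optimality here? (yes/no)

The z-row has a negative entry -3 in column x_1, so it is not optimal.

no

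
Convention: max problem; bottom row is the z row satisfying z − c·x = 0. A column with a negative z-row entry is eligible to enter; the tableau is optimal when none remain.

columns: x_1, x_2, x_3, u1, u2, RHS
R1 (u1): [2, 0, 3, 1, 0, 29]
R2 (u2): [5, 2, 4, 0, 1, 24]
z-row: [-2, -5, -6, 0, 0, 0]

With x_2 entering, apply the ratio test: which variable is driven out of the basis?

u2

Column x_2 entries and ratios — u1: 0 ≤ 0, skip; u2: 24/2 = 12.
Smallest ratio is 12 in the row of u2, so u2 leaves.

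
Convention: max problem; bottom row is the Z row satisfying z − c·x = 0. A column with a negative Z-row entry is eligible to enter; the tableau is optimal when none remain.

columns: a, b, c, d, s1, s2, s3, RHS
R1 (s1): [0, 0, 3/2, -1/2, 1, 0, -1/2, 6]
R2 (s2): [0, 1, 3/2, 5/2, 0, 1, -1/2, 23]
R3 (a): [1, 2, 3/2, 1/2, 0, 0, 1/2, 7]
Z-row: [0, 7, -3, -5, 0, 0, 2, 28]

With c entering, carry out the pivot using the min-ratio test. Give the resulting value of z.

Ratio test on column c — row 1: 6/(3/2) = 4; row 2: 23/(3/2) = 46/3; row 3: 7/(3/2) = 14/3. Minimum is 4 at row 1 (s1 leaves); pivot element 3/2.
Pivot on row 1; the Z-row RHS becomes 28 − (-3)·4 = 40.

40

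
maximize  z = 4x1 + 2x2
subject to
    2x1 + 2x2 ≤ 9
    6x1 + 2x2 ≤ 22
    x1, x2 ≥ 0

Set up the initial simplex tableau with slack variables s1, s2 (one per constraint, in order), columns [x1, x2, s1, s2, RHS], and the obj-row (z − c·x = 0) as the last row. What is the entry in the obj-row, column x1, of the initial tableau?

The obj-row carries the negated objective coefficients: the x1 entry is -4.

-4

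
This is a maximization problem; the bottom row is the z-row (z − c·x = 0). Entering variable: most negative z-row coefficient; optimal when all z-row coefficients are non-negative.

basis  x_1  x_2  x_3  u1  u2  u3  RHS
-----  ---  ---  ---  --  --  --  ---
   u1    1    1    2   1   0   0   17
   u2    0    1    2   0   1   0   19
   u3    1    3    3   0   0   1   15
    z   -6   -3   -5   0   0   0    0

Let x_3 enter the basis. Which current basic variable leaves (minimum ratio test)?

u3

Column x_3 entries and ratios — u1: 17/2 = 17/2; u2: 19/2 = 19/2; u3: 15/3 = 5.
Smallest ratio is 5 in the row of u3, so u3 leaves.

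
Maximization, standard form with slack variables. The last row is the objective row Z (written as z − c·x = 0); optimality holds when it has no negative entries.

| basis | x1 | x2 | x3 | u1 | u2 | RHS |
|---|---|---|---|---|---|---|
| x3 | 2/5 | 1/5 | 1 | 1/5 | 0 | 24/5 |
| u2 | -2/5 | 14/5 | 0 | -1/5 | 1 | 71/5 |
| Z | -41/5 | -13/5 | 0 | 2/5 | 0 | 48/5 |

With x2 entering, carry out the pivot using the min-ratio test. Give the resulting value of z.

Ratio test on column x2 — row 1: (24/5)/(1/5) = 24; row 2: (71/5)/(14/5) = 71/14. Minimum is 71/14 at row 2 (u2 leaves); pivot element 14/5.
Pivot on row 2; the Z-row RHS becomes 48/5 − (-13/5)·(71/14) = 319/14.

319/14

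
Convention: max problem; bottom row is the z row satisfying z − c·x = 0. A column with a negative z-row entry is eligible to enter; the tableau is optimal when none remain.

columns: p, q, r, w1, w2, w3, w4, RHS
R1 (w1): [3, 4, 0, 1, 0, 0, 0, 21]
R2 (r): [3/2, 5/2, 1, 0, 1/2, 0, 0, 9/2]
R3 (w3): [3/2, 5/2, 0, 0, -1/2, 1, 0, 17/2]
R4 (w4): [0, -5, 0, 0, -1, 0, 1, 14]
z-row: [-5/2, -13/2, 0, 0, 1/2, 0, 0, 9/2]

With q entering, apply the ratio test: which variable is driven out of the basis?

Column q entries and ratios — w1: 21/4 = 21/4; r: (9/2)/(5/2) = 9/5; w3: (17/2)/(5/2) = 17/5; w4: -5 ≤ 0, skip.
Smallest ratio is 9/5 in the row of r, so r leaves.

r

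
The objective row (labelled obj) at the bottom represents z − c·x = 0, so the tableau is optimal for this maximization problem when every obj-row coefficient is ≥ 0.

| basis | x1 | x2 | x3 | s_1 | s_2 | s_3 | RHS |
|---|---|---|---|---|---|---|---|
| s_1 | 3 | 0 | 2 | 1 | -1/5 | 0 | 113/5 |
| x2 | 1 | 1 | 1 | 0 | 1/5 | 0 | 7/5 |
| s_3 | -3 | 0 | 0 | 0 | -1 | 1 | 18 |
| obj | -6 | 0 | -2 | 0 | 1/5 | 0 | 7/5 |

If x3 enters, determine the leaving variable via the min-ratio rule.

x2

Column x3 entries and ratios — s_1: (113/5)/2 = 113/10; x2: (7/5)/1 = 7/5; s_3: 0 ≤ 0, skip.
Smallest ratio is 7/5 in the row of x2, so x2 leaves.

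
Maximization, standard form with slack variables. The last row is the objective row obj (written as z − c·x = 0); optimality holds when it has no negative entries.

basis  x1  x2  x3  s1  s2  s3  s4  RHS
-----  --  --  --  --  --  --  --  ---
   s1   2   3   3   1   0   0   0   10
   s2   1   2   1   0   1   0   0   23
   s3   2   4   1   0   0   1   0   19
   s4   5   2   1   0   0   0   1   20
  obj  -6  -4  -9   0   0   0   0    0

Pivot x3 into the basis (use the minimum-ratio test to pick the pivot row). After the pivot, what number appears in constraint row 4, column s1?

-1/3

Ratio test on column x3 — row 1: 10/3 = 10/3; row 2: 23/1 = 23; row 3: 19/1 = 19; row 4: 20/1 = 20. Minimum is 10/3 at row 1 (s1 leaves); pivot element 3.
Divide row 1 by 3; eliminate column x3 from the other rows.
Row 4 update in column s1: 0 − 1·(1/3) = -1/3.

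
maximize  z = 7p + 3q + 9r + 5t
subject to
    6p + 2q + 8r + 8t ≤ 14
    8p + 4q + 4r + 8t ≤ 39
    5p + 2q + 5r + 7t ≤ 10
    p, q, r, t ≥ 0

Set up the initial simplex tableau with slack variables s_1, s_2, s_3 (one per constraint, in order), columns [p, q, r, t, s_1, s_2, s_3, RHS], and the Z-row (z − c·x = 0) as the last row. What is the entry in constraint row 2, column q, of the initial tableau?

Constraint 2 has coefficient 4 on q.

4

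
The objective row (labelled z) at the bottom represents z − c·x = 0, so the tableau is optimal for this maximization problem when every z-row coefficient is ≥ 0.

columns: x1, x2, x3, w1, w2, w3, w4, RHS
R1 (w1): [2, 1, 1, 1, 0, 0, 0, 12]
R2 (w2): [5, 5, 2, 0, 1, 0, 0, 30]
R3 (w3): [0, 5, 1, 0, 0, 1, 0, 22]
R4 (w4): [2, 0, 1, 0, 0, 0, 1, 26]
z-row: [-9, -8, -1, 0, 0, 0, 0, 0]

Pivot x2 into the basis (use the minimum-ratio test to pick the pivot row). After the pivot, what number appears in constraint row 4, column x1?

Ratio test on column x2 — row 1: 12/1 = 12; row 2: 30/5 = 6; row 3: 22/5 = 22/5; row 4: entry 0 ≤ 0. Minimum is 22/5 at row 3 (w3 leaves); pivot element 5.
Divide row 3 by 5; eliminate column x2 from the other rows.
Row 4 update in column x1: 2 − 0·0 = 2.

2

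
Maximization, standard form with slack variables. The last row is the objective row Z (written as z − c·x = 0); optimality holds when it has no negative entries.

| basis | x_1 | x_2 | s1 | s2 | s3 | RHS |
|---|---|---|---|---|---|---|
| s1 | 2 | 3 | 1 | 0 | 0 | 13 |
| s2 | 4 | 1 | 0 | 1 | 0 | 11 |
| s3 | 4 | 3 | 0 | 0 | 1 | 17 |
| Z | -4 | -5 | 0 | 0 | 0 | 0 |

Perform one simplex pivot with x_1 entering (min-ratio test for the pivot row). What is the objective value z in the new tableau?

Ratio test on column x_1 — row 1: 13/2 = 13/2; row 2: 11/4 = 11/4; row 3: 17/4 = 17/4. Minimum is 11/4 at row 2 (s2 leaves); pivot element 4.
Pivot on row 2; the Z-row RHS becomes 0 − (-4)·(11/4) = 11.

11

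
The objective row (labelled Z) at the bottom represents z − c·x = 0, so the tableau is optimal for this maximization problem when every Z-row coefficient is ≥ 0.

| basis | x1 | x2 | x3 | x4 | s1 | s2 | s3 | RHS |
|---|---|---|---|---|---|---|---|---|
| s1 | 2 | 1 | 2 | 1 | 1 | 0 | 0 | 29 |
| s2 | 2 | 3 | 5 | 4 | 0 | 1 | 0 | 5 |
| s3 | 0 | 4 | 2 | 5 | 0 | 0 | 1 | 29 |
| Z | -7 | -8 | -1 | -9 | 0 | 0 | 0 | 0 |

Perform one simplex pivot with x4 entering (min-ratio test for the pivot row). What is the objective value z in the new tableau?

45/4

Ratio test on column x4 — row 1: 29/1 = 29; row 2: 5/4 = 5/4; row 3: 29/5 = 29/5. Minimum is 5/4 at row 2 (s2 leaves); pivot element 4.
Pivot on row 2; the Z-row RHS becomes 0 − (-9)·(5/4) = 45/4.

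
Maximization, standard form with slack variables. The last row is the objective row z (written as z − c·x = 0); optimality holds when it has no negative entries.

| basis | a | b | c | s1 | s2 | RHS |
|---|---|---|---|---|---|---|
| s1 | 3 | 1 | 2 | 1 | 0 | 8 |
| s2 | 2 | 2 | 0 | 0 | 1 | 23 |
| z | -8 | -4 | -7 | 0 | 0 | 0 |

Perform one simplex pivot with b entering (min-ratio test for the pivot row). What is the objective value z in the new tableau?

Ratio test on column b — row 1: 8/1 = 8; row 2: 23/2 = 23/2. Minimum is 8 at row 1 (s1 leaves); pivot element 1.
Pivot on row 1; the z-row RHS becomes 0 − (-4)·8 = 32.

32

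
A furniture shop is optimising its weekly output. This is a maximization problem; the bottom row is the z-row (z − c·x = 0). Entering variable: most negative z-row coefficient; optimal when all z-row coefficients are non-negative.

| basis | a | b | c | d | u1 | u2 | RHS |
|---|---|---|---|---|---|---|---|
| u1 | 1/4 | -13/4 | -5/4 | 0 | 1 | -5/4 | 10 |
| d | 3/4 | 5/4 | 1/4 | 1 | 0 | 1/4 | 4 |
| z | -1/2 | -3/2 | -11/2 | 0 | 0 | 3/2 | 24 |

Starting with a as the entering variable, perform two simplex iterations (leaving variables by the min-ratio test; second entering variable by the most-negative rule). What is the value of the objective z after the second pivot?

Ratio test on column a — row 1: 10/(1/4) = 40; row 2: 4/(3/4) = 16/3. Minimum is 16/3 at row 2 (d leaves); pivot element 3/4.
Pivot on row 2; the z-row RHS becomes 24 − (-1/2)·(16/3) = 80/3.
Next entering variable (most negative z-row entry -16/3): c.
Ratio test on column c — row 1: entry -4/3 ≤ 0; row 2: (16/3)/(1/3) = 16. Minimum is 16 at row 2 (a leaves); pivot element 1/3.
After the second pivot the z-row RHS is 80/3 − (-16/3)·16 = 112.

112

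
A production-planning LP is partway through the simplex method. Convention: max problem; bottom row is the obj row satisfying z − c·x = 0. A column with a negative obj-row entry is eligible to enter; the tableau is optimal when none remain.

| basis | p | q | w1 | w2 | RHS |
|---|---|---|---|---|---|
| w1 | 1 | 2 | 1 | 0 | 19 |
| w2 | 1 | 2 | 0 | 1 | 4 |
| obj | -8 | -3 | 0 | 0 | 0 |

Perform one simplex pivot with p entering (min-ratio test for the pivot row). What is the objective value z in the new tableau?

32

Ratio test on column p — row 1: 19/1 = 19; row 2: 4/1 = 4. Minimum is 4 at row 2 (w2 leaves); pivot element 1.
Pivot on row 2; the obj-row RHS becomes 0 − (-8)·4 = 32.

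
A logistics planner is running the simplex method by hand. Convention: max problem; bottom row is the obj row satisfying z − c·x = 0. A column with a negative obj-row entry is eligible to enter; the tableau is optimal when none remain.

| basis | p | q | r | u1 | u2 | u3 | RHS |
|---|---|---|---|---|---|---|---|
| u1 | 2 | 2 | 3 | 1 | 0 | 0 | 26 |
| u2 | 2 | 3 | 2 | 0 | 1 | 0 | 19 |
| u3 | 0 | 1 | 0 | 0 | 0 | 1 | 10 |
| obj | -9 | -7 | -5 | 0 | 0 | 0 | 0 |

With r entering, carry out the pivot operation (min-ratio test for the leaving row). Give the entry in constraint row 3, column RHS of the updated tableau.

Ratio test on column r — row 1: 26/3 = 26/3; row 2: 19/2 = 19/2; row 3: entry 0 ≤ 0. Minimum is 26/3 at row 1 (u1 leaves); pivot element 3.
Divide row 1 by 3; eliminate column r from the other rows.
Row 3 update in column RHS: 10 − 0·(26/3) = 10.

10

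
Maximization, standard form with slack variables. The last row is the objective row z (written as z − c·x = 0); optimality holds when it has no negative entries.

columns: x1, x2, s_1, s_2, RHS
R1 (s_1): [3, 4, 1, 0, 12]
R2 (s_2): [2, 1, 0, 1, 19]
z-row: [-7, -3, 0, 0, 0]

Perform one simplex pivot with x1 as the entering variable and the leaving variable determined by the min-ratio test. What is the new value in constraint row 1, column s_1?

Ratio test on column x1 — row 1: 12/3 = 4; row 2: 19/2 = 19/2. Minimum is 4 at row 1 (s_1 leaves); pivot element 3.
Divide row 1 by 3; eliminate column x1 from the other rows.
In the new row 1, the s_1 entry is the old entry divided by the pivot: 1/3 = 1/3.

1/3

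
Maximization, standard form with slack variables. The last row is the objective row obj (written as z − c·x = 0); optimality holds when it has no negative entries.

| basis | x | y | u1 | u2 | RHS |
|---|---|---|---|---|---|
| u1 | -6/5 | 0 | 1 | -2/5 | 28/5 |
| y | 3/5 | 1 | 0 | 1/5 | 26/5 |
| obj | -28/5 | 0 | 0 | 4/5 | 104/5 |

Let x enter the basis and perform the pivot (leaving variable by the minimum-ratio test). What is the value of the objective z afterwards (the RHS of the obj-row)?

Ratio test on column x — row 1: entry -6/5 ≤ 0; row 2: (26/5)/(3/5) = 26/3. Minimum is 26/3 at row 2 (y leaves); pivot element 3/5.
Pivot on row 2; the obj-row RHS becomes 104/5 − (-28/5)·(26/3) = 208/3.

208/3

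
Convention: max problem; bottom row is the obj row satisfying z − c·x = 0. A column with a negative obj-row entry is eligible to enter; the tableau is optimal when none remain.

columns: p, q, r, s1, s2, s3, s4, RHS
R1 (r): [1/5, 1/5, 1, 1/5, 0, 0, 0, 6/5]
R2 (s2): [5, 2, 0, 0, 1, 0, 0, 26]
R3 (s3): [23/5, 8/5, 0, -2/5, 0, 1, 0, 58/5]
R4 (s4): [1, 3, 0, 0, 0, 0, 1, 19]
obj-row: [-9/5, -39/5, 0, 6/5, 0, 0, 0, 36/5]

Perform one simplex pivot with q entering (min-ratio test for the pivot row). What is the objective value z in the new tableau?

54

Ratio test on column q — row 1: (6/5)/(1/5) = 6; row 2: 26/2 = 13; row 3: (58/5)/(8/5) = 29/4; row 4: 19/3 = 19/3. Minimum is 6 at row 1 (r leaves); pivot element 1/5.
Pivot on row 1; the obj-row RHS becomes 36/5 − (-39/5)·6 = 54.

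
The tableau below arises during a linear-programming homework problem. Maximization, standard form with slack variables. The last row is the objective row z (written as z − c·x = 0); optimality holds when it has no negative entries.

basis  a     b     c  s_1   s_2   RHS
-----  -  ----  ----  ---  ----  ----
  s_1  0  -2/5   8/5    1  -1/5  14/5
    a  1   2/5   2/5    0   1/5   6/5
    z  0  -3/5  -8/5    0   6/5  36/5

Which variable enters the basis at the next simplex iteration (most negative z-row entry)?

Negative z-row entries: b: -3/5, c: -8/5.
The most negative is -8/5 in column c, so c enters.

c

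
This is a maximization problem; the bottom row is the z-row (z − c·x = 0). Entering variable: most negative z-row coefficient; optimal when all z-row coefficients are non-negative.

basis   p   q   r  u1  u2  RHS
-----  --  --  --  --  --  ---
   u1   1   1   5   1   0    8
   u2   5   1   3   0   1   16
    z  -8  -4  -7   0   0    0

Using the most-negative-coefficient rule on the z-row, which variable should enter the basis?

Negative z-row entries: p: -8, q: -4, r: -7.
The most negative is -8 in column p, so p enters.

p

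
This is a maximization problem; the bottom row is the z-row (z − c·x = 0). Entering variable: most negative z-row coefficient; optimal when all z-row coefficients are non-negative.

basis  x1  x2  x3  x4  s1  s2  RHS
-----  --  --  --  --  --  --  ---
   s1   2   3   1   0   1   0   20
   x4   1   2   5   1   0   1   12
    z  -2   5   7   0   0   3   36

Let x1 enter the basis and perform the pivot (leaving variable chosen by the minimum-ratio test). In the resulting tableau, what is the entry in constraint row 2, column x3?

9/2

Ratio test on column x1 — row 1: 20/2 = 10; row 2: 12/1 = 12. Minimum is 10 at row 1 (s1 leaves); pivot element 2.
Divide row 1 by 2; eliminate column x1 from the other rows.
Row 2 update in column x3: 5 − 1·(1/2) = 9/2.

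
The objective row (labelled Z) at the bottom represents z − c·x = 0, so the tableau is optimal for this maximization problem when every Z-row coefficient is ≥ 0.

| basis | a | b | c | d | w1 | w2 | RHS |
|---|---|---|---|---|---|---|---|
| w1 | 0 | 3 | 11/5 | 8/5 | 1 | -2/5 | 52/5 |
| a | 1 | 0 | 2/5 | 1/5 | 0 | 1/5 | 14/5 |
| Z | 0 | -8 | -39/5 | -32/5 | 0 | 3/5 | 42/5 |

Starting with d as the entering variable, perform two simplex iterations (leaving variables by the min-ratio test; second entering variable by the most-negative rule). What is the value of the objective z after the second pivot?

Ratio test on column d — row 1: (52/5)/(8/5) = 13/2; row 2: (14/5)/(1/5) = 14. Minimum is 13/2 at row 1 (w1 leaves); pivot element 8/5.
Pivot on row 1; the Z-row RHS becomes 42/5 − (-32/5)·(13/2) = 50.
Next entering variable (most negative Z-row entry -1): w2.
Ratio test on column w2 — row 1: entry -1/4 ≤ 0; row 2: (3/2)/(1/4) = 6. Minimum is 6 at row 2 (a leaves); pivot element 1/4.
After the second pivot the Z-row RHS is 50 − (-1)·6 = 56.

56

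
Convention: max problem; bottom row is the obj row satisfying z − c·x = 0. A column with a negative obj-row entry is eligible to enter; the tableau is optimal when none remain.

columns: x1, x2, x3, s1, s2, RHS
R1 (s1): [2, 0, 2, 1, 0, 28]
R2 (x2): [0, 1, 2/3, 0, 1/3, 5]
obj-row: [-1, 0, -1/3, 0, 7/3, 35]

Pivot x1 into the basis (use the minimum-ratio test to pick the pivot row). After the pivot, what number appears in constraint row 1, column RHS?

14

Ratio test on column x1 — row 1: 28/2 = 14; row 2: entry 0 ≤ 0. Minimum is 14 at row 1 (s1 leaves); pivot element 2.
Divide row 1 by 2; eliminate column x1 from the other rows.
In the new row 1, the RHS entry is the old entry divided by the pivot: 28/2 = 14.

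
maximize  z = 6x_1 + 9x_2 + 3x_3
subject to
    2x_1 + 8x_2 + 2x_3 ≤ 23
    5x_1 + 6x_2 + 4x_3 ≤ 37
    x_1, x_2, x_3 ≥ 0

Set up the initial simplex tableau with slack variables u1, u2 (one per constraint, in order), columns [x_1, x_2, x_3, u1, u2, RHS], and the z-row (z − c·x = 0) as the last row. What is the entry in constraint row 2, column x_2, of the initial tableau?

Constraint 2 has coefficient 6 on x_2.

6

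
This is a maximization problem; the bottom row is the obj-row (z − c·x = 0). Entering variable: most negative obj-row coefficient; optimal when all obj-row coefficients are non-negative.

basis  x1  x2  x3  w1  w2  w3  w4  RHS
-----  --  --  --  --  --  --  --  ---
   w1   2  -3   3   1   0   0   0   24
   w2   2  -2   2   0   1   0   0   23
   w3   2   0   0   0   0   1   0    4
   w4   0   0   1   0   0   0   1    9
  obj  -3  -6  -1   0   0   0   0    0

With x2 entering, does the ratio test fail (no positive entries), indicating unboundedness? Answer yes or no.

yes

Every constraint-row entry in column x2 is ≤ 0, so increasing x2 is unbounded.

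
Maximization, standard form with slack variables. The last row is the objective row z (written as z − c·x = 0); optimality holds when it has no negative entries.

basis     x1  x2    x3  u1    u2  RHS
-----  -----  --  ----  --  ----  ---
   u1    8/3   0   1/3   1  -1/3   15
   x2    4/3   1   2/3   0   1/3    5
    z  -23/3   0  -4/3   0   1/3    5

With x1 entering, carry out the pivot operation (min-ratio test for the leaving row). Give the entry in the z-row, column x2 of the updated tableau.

Ratio test on column x1 — row 1: 15/(8/3) = 45/8; row 2: 5/(4/3) = 15/4. Minimum is 15/4 at row 2 (x2 leaves); pivot element 4/3.
Divide row 2 by 4/3; eliminate column x1 from the other rows.
z-row update in column x2: 0 − (-23/3)·(3/4) = 23/4.

23/4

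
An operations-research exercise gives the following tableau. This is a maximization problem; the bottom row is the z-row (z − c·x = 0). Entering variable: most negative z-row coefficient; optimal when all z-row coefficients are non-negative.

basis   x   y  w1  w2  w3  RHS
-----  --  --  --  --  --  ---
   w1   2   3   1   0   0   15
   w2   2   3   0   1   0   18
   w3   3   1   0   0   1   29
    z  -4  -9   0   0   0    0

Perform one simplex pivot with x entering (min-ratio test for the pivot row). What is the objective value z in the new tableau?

Ratio test on column x — row 1: 15/2 = 15/2; row 2: 18/2 = 9; row 3: 29/3 = 29/3. Minimum is 15/2 at row 1 (w1 leaves); pivot element 2.
Pivot on row 1; the z-row RHS becomes 0 − (-4)·(15/2) = 30.

30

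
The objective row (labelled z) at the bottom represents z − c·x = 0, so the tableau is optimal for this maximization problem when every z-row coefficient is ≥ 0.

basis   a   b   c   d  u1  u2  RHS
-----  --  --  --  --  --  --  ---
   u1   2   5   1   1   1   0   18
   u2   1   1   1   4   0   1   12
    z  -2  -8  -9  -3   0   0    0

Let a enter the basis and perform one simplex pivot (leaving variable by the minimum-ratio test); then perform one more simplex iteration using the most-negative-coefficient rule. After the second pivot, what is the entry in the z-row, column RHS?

Ratio test on column a — row 1: 18/2 = 9; row 2: 12/1 = 12. Minimum is 9 at row 1 (u1 leaves); pivot element 2.
Divide row 1 by 2; eliminate column a from the other rows.
Second iteration: most negative z-row entry is -8 in column c, so c enters.
Ratio test on column c — row 1: 9/(1/2) = 18; row 2: 3/(1/2) = 6. Minimum is 6 at row 2 (u2 leaves); pivot element 1/2.
Divide row 2 by 1/2; eliminate column c from the other rows.
After both pivots, the entry at the z-row, column RHS is 66.

66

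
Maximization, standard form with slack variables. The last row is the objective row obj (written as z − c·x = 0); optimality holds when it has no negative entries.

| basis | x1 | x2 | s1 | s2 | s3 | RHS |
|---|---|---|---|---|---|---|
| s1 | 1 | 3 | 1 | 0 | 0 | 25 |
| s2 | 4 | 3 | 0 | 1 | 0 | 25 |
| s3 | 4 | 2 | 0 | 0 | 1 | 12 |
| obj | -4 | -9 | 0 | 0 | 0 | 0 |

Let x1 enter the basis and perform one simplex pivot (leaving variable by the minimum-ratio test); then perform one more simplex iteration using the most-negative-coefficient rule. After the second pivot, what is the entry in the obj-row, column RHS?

Ratio test on column x1 — row 1: 25/1 = 25; row 2: 25/4 = 25/4; row 3: 12/4 = 3. Minimum is 3 at row 3 (s3 leaves); pivot element 4.
Divide row 3 by 4; eliminate column x1 from the other rows.
Second iteration: most negative obj-row entry is -7 in column x2, so x2 enters.
Ratio test on column x2 — row 1: 22/(5/2) = 44/5; row 2: 13/1 = 13; row 3: 3/(1/2) = 6. Minimum is 6 at row 3 (x1 leaves); pivot element 1/2.
Divide row 3 by 1/2; eliminate column x2 from the other rows.
After both pivots, the entry at the obj-row, column RHS is 54.

54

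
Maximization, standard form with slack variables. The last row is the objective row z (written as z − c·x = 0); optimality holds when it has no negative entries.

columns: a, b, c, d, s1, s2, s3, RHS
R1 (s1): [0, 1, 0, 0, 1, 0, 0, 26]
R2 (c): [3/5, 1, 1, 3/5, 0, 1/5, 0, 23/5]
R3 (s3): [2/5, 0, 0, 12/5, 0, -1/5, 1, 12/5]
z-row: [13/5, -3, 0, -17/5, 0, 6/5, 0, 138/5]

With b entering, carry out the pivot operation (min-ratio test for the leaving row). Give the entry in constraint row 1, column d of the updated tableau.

Ratio test on column b — row 1: 26/1 = 26; row 2: (23/5)/1 = 23/5; row 3: entry 0 ≤ 0. Minimum is 23/5 at row 2 (c leaves); pivot element 1.
Divide row 2 by 1; eliminate column b from the other rows.
Row 1 update in column d: 0 − 1·(3/5) = -3/5.

-3/5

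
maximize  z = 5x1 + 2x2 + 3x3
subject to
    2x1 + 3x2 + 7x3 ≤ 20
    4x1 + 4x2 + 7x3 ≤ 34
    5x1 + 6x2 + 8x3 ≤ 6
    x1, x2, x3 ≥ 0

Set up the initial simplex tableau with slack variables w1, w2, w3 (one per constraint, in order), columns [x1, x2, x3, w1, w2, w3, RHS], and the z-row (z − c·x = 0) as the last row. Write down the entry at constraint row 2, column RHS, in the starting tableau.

34

The RHS of constraint 2 is b_2 = 34.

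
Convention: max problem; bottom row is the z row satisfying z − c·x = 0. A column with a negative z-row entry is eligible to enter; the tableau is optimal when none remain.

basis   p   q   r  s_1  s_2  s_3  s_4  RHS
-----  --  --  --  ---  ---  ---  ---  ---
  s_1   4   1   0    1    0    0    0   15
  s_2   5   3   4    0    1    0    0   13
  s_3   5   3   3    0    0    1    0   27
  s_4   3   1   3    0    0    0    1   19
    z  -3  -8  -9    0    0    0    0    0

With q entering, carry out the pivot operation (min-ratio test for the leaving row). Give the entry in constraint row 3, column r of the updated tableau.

-1

Ratio test on column q — row 1: 15/1 = 15; row 2: 13/3 = 13/3; row 3: 27/3 = 9; row 4: 19/1 = 19. Minimum is 13/3 at row 2 (s_2 leaves); pivot element 3.
Divide row 2 by 3; eliminate column q from the other rows.
Row 3 update in column r: 3 − 3·(4/3) = -1.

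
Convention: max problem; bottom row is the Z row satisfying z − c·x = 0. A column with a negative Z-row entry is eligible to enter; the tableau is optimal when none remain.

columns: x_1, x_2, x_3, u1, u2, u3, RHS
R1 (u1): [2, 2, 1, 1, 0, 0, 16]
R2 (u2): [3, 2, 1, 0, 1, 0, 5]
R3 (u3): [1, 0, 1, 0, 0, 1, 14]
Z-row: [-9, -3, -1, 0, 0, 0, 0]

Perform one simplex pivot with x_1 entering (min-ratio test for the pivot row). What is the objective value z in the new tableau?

Ratio test on column x_1 — row 1: 16/2 = 8; row 2: 5/3 = 5/3; row 3: 14/1 = 14. Minimum is 5/3 at row 2 (u2 leaves); pivot element 3.
Pivot on row 2; the Z-row RHS becomes 0 − (-9)·(5/3) = 15.

15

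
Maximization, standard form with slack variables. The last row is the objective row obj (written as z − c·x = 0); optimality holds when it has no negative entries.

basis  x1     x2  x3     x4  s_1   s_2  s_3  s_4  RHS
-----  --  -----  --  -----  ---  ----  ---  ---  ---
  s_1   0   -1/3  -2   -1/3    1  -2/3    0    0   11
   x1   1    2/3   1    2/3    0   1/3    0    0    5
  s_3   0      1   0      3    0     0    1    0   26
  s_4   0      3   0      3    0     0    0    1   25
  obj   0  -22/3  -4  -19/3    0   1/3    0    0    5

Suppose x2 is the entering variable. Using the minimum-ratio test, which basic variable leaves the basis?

x1

Column x2 entries and ratios — s_1: -1/3 ≤ 0, skip; x1: 5/(2/3) = 15/2; s_3: 26/1 = 26; s_4: 25/3 = 25/3.
Smallest ratio is 15/2 in the row of x1, so x1 leaves.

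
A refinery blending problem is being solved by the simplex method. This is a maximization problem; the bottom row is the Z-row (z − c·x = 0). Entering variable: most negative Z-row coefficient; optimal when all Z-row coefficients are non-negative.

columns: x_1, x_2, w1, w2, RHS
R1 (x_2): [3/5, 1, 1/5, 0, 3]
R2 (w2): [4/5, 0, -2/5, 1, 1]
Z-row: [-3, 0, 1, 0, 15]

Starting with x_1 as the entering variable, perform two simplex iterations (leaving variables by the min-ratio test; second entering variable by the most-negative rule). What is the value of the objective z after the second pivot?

Ratio test on column x_1 — row 1: 3/(3/5) = 5; row 2: 1/(4/5) = 5/4. Minimum is 5/4 at row 2 (w2 leaves); pivot element 4/5.
Pivot on row 2; the Z-row RHS becomes 15 − (-3)·(5/4) = 75/4.
Next entering variable (most negative Z-row entry -1/2): w1.
Ratio test on column w1 — row 1: (9/4)/(1/2) = 9/2; row 2: entry -1/2 ≤ 0. Minimum is 9/2 at row 1 (x_2 leaves); pivot element 1/2.
After the second pivot the Z-row RHS is 75/4 − (-1/2)·(9/2) = 21.

21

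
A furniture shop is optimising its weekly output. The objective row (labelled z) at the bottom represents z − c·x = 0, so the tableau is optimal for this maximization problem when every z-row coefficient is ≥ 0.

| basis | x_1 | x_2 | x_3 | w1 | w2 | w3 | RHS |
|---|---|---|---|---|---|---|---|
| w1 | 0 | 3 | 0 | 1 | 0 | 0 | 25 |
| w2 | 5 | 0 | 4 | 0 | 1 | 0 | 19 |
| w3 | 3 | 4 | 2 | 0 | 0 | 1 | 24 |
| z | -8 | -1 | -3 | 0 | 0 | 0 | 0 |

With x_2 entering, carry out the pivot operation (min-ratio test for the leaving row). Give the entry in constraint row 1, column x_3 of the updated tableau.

Ratio test on column x_2 — row 1: 25/3 = 25/3; row 2: entry 0 ≤ 0; row 3: 24/4 = 6. Minimum is 6 at row 3 (w3 leaves); pivot element 4.
Divide row 3 by 4; eliminate column x_2 from the other rows.
Row 1 update in column x_3: 0 − 3·(1/2) = -3/2.

-3/2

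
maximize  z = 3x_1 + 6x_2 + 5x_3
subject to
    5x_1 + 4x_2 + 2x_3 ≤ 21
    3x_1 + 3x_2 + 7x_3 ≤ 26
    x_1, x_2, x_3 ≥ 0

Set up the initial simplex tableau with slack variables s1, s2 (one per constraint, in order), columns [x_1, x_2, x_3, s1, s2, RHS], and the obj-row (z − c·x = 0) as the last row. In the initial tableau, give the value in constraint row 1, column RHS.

The RHS of constraint 1 is b_1 = 21.

21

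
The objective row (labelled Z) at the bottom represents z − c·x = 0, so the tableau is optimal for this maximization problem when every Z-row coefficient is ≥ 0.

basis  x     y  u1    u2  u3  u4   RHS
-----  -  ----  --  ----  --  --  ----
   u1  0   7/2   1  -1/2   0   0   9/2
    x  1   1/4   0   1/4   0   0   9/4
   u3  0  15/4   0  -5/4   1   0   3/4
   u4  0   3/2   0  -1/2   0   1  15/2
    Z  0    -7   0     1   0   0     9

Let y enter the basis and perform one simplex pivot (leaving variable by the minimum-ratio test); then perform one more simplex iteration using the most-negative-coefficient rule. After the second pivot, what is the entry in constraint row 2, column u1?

Ratio test on column y — row 1: (9/2)/(7/2) = 9/7; row 2: (9/4)/(1/4) = 9; row 3: (3/4)/(15/4) = 1/5; row 4: (15/2)/(3/2) = 5. Minimum is 1/5 at row 3 (u3 leaves); pivot element 15/4.
Divide row 3 by 15/4; eliminate column y from the other rows.
Second iteration: most negative Z-row entry is -4/3 in column u2, so u2 enters.
Ratio test on column u2 — row 1: (19/5)/(2/3) = 57/10; row 2: (11/5)/(1/3) = 33/5; row 3: entry -1/3 ≤ 0; row 4: entry 0 ≤ 0. Minimum is 57/10 at row 1 (u1 leaves); pivot element 2/3.
Divide row 1 by 2/3; eliminate column u2 from the other rows.
After both pivots, the entry at constraint row 2, column u1 is -1/2.

-1/2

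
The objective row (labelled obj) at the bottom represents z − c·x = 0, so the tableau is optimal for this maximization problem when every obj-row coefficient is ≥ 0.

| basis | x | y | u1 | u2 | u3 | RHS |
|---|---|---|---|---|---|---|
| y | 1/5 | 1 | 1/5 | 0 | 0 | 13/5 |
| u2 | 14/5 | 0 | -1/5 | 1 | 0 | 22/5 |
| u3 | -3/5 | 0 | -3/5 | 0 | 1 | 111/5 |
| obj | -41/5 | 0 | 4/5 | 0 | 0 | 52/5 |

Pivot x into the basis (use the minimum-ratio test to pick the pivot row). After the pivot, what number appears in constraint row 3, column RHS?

Ratio test on column x — row 1: (13/5)/(1/5) = 13; row 2: (22/5)/(14/5) = 11/7; row 3: entry -3/5 ≤ 0. Minimum is 11/7 at row 2 (u2 leaves); pivot element 14/5.
Divide row 2 by 14/5; eliminate column x from the other rows.
Row 3 update in column RHS: 111/5 − (-3/5)·(11/7) = 162/7.

162/7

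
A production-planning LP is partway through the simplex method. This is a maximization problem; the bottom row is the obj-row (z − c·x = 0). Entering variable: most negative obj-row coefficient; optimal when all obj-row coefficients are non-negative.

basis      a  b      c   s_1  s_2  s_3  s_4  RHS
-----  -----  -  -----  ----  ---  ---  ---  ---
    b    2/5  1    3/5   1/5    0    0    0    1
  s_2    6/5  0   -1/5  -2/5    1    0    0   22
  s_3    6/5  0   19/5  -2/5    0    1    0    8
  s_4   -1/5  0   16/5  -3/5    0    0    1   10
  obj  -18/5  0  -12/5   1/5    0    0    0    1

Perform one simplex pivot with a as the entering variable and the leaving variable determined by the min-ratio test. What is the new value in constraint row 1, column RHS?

Ratio test on column a — row 1: 1/(2/5) = 5/2; row 2: 22/(6/5) = 55/3; row 3: 8/(6/5) = 20/3; row 4: entry -1/5 ≤ 0. Minimum is 5/2 at row 1 (b leaves); pivot element 2/5.
Divide row 1 by 2/5; eliminate column a from the other rows.
In the new row 1, the RHS entry is the old entry divided by the pivot: 1/(2/5) = 5/2.

5/2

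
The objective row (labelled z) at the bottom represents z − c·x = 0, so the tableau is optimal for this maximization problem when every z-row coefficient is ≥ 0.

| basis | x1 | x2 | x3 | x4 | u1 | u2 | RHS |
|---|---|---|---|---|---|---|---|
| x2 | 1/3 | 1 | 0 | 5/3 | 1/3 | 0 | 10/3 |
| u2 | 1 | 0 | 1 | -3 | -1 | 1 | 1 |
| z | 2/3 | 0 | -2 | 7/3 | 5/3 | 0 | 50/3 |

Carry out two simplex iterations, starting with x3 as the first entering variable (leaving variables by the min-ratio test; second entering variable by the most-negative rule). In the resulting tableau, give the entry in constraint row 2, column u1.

-2/5

Ratio test on column x3 — row 1: entry 0 ≤ 0; row 2: 1/1 = 1. Minimum is 1 at row 2 (u2 leaves); pivot element 1.
Divide row 2 by 1; eliminate column x3 from the other rows.
Second iteration: most negative z-row entry is -11/3 in column x4, so x4 enters.
Ratio test on column x4 — row 1: (10/3)/(5/3) = 2; row 2: entry -3 ≤ 0. Minimum is 2 at row 1 (x2 leaves); pivot element 5/3.
Divide row 1 by 5/3; eliminate column x4 from the other rows.
After both pivots, the entry at constraint row 2, column u1 is -2/5.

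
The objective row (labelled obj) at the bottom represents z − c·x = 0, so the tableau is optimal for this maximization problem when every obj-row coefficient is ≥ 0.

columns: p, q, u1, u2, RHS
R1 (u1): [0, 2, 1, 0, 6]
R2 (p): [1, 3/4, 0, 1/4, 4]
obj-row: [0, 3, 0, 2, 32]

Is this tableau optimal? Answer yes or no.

Every obj-row coefficient is ≥ 0, so the tableau is optimal.

yes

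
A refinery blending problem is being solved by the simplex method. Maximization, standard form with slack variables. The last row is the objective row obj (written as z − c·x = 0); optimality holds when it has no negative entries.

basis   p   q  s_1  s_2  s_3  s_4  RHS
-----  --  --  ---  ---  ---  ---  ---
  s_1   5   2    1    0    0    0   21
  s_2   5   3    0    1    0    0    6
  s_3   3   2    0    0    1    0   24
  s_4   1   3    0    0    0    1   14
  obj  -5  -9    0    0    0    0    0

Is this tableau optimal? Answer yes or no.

The obj-row has a negative entry -9 in column q, so it is not optimal.

no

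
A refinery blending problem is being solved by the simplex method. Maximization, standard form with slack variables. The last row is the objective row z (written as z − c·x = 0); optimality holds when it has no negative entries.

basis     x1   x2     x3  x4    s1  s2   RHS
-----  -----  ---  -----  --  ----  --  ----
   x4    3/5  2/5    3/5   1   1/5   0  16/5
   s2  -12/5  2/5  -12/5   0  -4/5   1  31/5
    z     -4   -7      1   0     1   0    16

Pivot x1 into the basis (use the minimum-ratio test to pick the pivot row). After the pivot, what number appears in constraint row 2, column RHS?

19

Ratio test on column x1 — row 1: (16/5)/(3/5) = 16/3; row 2: entry -12/5 ≤ 0. Minimum is 16/3 at row 1 (x4 leaves); pivot element 3/5.
Divide row 1 by 3/5; eliminate column x1 from the other rows.
Row 2 update in column RHS: 31/5 − (-12/5)·(16/3) = 19.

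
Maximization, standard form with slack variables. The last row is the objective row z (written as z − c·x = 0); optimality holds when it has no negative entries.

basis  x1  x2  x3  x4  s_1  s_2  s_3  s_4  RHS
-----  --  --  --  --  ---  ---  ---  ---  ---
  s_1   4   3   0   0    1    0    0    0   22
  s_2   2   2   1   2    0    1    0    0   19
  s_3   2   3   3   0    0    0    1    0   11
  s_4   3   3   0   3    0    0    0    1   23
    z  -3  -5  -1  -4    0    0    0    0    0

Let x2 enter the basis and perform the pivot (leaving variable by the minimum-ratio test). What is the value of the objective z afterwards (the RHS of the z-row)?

Ratio test on column x2 — row 1: 22/3 = 22/3; row 2: 19/2 = 19/2; row 3: 11/3 = 11/3; row 4: 23/3 = 23/3. Minimum is 11/3 at row 3 (s_3 leaves); pivot element 3.
Pivot on row 3; the z-row RHS becomes 0 − (-5)·(11/3) = 55/3.

55/3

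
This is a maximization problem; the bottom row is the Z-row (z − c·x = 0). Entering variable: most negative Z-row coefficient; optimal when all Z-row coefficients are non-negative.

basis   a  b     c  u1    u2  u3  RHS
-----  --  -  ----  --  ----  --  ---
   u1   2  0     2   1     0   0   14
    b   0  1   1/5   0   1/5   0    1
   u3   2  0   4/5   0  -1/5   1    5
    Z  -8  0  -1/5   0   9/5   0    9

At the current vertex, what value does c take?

c is not in the basis, so in the current basic feasible solution c = 0.

0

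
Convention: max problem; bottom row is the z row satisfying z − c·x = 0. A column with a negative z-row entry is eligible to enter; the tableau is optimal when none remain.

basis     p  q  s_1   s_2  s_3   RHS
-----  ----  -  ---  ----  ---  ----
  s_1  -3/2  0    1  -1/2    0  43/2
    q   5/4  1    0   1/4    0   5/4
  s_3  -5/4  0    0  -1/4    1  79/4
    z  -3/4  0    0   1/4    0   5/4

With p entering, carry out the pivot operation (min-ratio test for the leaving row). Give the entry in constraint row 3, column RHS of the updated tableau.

Ratio test on column p — row 1: entry -3/2 ≤ 0; row 2: (5/4)/(5/4) = 1; row 3: entry -5/4 ≤ 0. Minimum is 1 at row 2 (q leaves); pivot element 5/4.
Divide row 2 by 5/4; eliminate column p from the other rows.
Row 3 update in column RHS: 79/4 − (-5/4)·1 = 21.

21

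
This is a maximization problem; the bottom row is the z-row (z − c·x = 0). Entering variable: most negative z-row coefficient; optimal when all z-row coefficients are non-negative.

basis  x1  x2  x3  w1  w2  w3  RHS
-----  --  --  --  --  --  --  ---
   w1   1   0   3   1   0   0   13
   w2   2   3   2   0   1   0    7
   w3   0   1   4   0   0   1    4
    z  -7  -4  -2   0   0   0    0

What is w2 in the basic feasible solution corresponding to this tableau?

7

w2 is basic (row 2); its value is the RHS of that row, 7.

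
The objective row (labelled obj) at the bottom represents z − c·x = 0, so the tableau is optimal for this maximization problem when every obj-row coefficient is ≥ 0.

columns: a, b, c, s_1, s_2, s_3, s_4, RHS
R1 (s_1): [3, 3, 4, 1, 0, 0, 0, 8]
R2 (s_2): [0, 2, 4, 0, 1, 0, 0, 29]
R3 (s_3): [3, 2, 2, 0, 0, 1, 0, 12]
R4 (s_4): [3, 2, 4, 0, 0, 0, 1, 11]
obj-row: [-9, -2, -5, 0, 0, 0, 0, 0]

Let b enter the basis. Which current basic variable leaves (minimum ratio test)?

s_1

Column b entries and ratios — s_1: 8/3 = 8/3; s_2: 29/2 = 29/2; s_3: 12/2 = 6; s_4: 11/2 = 11/2.
Smallest ratio is 8/3 in the row of s_1, so s_1 leaves.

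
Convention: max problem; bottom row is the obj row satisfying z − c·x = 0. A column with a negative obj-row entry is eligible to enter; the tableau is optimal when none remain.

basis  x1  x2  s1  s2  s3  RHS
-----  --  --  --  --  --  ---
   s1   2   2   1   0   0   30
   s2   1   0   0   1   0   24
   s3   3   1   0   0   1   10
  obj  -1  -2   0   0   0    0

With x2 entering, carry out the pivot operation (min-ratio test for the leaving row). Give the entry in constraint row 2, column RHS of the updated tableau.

Ratio test on column x2 — row 1: 30/2 = 15; row 2: entry 0 ≤ 0; row 3: 10/1 = 10. Minimum is 10 at row 3 (s3 leaves); pivot element 1.
Divide row 3 by 1; eliminate column x2 from the other rows.
Row 2 update in column RHS: 24 − 0·10 = 24.

24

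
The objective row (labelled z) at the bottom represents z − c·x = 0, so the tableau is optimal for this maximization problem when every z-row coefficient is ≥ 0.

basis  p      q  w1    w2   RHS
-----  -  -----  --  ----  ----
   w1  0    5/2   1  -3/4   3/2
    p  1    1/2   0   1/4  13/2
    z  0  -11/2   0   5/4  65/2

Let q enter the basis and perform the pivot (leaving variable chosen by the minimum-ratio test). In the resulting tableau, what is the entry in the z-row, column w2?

-2/5

Ratio test on column q — row 1: (3/2)/(5/2) = 3/5; row 2: (13/2)/(1/2) = 13. Minimum is 3/5 at row 1 (w1 leaves); pivot element 5/2.
Divide row 1 by 5/2; eliminate column q from the other rows.
z-row update in column w2: 5/4 − (-11/2)·(-3/10) = -2/5.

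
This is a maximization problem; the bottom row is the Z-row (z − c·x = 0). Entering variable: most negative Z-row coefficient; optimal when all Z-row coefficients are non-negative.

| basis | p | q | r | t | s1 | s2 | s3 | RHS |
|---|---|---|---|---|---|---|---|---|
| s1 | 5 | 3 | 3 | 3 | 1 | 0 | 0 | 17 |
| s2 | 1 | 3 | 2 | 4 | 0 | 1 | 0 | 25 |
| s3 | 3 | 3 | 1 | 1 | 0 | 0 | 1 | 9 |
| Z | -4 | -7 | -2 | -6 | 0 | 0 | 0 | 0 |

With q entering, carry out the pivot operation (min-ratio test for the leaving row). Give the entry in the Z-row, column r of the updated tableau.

1/3

Ratio test on column q — row 1: 17/3 = 17/3; row 2: 25/3 = 25/3; row 3: 9/3 = 3. Minimum is 3 at row 3 (s3 leaves); pivot element 3.
Divide row 3 by 3; eliminate column q from the other rows.
Z-row update in column r: -2 − (-7)·(1/3) = 1/3.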